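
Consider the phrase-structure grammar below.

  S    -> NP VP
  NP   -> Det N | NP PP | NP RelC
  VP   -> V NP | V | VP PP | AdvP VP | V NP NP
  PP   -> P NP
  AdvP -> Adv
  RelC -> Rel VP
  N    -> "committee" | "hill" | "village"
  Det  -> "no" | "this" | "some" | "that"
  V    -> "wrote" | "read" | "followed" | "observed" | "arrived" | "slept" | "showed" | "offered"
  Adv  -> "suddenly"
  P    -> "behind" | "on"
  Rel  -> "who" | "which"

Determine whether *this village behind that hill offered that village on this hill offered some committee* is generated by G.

For S → NP VP, every NP-prefix leaves a non-VP remainder: after 'this village' the remainder is not a VP; after 'this village behind that hill' the remainder is not a VP.

Ungrammatical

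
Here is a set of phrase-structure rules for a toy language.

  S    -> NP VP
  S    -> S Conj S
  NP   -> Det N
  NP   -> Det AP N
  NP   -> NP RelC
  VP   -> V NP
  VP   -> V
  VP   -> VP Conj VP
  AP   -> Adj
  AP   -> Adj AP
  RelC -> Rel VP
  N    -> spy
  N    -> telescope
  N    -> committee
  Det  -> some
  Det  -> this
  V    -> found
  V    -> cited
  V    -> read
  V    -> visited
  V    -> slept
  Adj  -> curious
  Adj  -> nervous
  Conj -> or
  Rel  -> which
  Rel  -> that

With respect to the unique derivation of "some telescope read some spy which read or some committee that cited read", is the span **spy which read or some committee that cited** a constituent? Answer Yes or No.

[S [S [NP [Det some] [N telescope]] [VP [V read] [NP [NP [Det some] [N spy]] [RelC [Rel which] [VP [V read]]]]]] [Conj or] [S [NP [NP [Det some] [N committee]] [RelC [Rel that] [VP [V cited]]]] [VP [V read]]]]
The smallest constituent containing 'spy which read or some committee that cited' is the S spanning 'some telescope read some spy which read or some committee that cited read'; no single node in the tree dominates exactly the given words.

No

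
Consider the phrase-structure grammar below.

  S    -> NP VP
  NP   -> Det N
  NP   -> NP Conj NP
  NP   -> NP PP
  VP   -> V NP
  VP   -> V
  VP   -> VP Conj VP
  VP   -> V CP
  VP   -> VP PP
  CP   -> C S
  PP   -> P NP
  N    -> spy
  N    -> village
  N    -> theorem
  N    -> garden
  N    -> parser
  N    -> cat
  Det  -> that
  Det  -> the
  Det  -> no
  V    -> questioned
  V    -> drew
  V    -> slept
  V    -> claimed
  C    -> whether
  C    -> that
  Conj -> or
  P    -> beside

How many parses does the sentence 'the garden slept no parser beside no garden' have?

2

The two bracketings:
[S [NP [Det the] [N garden]] [VP [V slept] [NP [NP [Det no] [N parser]] [PP [P beside] [NP [Det no] [N garden]]]]]]
[S [NP [Det the] [N garden]] [VP [VP [V slept] [NP [Det no] [N parser]]] [PP [P beside] [NP [Det no] [N garden]]]]]
The difference turns on whether NP → NP PP is used at the relevant span, versus an alternative expansion of NP.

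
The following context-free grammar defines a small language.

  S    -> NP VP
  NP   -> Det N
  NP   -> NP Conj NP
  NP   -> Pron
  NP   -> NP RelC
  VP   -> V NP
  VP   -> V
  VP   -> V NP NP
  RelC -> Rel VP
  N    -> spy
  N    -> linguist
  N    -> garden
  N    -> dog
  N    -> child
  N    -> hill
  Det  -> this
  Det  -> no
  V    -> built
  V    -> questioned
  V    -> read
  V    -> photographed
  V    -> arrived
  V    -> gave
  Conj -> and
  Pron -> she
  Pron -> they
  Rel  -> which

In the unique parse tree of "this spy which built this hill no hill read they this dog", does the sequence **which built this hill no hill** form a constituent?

Yes

[S [NP [NP [Det this] [N spy]] [RelC [Rel which] [VP [V built] [NP [Det this] [N hill]] [NP [Det no] [N hill]]]]] [VP [V read] [NP [Pron they]] [NP [Det this] [N dog]]]]
The words 'which built this hill no hill' are exhaustively dominated by a single RelC node (built by RelC → Rel VP), so they form a constituent.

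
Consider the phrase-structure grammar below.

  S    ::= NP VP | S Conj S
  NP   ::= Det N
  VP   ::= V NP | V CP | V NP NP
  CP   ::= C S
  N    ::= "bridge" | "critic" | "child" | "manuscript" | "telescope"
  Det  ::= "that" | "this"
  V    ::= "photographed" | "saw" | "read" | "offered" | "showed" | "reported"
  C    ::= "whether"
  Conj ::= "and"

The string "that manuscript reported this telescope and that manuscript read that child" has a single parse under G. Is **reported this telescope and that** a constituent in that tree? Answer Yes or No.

[S [S [NP [Det that] [N manuscript]] [VP [V reported] [NP [Det this] [N telescope]]]] [Conj and] [S [NP [Det that] [N manuscript]] [VP [V read] [NP [Det that] [N child]]]]]
The smallest constituent containing 'reported this telescope and that' is the S spanning 'that manuscript reported this telescope and that manuscript read that child'; no single node in the tree dominates exactly the given words.

No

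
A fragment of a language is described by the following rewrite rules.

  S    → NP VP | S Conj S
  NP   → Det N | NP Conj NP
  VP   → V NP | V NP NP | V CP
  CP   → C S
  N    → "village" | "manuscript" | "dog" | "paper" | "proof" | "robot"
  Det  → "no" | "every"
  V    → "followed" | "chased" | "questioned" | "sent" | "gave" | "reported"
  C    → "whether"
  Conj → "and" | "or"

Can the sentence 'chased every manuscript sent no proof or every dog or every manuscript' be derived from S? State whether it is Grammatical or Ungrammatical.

For S → NP VP, no prefix of the string parses as an NP. The alternative S rule S → S Conj S likewise has no satisfying split.

Ungrammatical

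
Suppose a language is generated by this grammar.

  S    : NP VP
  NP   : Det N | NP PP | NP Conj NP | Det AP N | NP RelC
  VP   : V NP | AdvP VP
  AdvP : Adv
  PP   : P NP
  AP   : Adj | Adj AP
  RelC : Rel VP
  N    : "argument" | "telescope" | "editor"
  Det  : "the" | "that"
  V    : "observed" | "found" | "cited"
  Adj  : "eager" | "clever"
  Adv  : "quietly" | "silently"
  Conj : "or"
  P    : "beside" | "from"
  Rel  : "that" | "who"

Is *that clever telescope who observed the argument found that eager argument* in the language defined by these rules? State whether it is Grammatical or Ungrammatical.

Grammatical

[S [NP [NP [Det that] [AP [Adj clever]] [N telescope]] [RelC [Rel who] [VP [V observed] [NP [Det the] [N argument]]]]] [VP [V found] [NP [Det that] [AP [Adj eager]] [N argument]]]]
Each bracket corresponds to one application of a listed rule, so the string is derivable from S.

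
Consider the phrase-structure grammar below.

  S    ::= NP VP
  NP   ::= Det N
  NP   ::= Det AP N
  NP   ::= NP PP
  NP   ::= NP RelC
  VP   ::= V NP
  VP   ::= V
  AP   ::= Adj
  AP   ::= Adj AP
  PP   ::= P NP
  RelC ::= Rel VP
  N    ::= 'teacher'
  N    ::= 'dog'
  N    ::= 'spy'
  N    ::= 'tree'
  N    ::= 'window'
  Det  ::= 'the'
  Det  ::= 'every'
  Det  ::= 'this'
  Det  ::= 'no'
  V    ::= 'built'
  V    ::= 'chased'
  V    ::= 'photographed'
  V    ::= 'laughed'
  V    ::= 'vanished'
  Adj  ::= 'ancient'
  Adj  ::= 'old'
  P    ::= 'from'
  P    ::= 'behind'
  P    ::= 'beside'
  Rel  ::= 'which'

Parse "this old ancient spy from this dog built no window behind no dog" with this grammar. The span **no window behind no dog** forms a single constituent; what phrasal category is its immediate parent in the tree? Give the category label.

[S [NP [NP [Det this] [AP [Adj old] [AP [Adj ancient]]] [N spy]] [PP [P from] [NP [Det this] [N dog]]]] [VP [V built] [NP [NP [Det no] [N window]] [PP [P behind] [NP [Det no] [N dog]]]]]]
The span 'no window behind no dog' is the NP node built by NP → NP PP.
Its mother is the VP built by VP → V NP.

VP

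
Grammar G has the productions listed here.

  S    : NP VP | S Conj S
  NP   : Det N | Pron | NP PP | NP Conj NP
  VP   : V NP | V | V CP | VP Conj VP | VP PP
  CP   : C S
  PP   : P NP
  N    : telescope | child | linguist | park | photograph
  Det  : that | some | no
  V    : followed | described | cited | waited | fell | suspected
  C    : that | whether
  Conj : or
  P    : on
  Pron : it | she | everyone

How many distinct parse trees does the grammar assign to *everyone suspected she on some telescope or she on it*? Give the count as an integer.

10

Two of the 10 distinct bracketings:
[S [NP [Pron everyone]] [VP [V suspected] [NP [NP [Pron she]] [PP [P on] [NP [NP [NP [Det some] [N telescope]] [Conj or] [NP [Pron she]]] [PP [P on] [NP [Pron it]]]]]]]]
[S [NP [Pron everyone]] [VP [V suspected] [NP [NP [Pron she]] [PP [P on] [NP [NP [Det some] [N telescope]] [Conj or] [NP [NP [Pron she]] [PP [P on] [NP [Pron it]]]]]]]]]
The trees differ in how a recursive rule is bracketed over the same span.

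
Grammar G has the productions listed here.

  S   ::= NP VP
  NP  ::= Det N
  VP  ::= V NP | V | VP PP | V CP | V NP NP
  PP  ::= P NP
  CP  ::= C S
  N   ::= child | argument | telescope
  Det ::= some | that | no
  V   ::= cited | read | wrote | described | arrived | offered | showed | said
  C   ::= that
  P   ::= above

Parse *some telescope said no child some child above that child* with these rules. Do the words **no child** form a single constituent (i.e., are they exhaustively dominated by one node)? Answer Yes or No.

[S [NP [Det some] [N telescope]] [VP [VP [V said] [NP [Det no] [N child]] [NP [Det some] [N child]]] [PP [P above] [NP [Det that] [N child]]]]]
The words 'no child' are exhaustively dominated by a single NP node (built by NP → Det N), so they form a constituent.

Yes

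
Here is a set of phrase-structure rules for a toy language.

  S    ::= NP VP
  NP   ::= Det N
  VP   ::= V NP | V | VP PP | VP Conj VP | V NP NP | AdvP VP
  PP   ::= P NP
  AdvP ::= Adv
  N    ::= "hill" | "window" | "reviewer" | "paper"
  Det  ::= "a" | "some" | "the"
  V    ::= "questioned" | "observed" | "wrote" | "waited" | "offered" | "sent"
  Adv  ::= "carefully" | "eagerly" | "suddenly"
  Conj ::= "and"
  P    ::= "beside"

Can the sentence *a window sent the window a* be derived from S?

Ungrammatical

For S → NP VP, the only prefix that parses as NP is 'a window', but the remainder 'sent the window a' is not a VP under these rules.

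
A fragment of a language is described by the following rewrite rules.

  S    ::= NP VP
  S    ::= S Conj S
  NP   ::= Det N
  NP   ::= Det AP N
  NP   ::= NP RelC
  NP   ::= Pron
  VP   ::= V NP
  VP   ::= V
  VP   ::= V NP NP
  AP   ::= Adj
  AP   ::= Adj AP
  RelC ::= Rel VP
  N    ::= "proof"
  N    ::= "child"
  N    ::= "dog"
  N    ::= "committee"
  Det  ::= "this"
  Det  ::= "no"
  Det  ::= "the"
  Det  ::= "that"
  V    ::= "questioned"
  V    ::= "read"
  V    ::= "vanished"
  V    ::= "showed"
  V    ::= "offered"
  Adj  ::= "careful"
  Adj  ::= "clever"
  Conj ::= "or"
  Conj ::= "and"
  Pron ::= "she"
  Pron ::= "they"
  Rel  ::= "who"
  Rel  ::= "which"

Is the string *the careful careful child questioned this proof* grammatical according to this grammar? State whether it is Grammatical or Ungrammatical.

[S [NP [Det the] [AP [Adj careful] [AP [Adj careful]]] [N child]] [VP [V questioned] [NP [Det this] [N proof]]]]
Every word is introduced by a lexical rule and the phrasal rules combine the resulting categories into a single S.

Grammatical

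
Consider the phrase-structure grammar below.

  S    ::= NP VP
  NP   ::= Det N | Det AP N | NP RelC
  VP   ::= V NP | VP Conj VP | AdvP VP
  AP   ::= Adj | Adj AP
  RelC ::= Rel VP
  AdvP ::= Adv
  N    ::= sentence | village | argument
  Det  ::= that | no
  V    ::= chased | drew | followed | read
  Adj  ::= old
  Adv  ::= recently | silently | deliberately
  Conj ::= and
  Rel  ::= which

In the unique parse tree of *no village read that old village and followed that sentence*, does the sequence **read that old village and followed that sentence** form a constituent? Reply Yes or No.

[S [NP [Det no] [N village]] [VP [VP [V read] [NP [Det that] [AP [Adj old]] [N village]]] [Conj and] [VP [V followed] [NP [Det that] [N sentence]]]]]
The words 'read that old village and followed that sentence' are exhaustively dominated by a single VP node (built by VP → VP Conj VP), so they form a constituent.

Yes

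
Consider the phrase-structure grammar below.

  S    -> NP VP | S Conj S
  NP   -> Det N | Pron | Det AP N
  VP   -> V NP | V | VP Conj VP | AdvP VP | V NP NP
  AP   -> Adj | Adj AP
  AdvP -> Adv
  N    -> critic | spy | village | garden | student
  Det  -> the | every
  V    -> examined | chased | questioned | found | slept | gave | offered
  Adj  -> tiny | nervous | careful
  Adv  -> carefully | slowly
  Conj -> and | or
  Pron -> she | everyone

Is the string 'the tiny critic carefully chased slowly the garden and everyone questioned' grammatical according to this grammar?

A V word can never sit immediately before an Adv word in any string this grammar generates, so the substring 'chased slowly' rules out a derivation.

Ungrammatical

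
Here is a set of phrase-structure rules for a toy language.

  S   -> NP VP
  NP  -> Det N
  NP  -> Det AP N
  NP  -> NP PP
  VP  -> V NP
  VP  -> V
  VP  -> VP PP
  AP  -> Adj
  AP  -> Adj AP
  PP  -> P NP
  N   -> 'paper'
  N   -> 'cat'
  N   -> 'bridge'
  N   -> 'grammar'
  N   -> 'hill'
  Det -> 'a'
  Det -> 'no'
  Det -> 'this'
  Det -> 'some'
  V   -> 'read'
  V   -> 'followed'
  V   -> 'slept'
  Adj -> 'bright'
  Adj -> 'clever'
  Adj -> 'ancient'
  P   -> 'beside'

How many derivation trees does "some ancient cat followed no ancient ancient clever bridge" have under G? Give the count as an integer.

[S [NP [Det some] [AP [Adj ancient]] [N cat]] [VP [V followed] [NP [Det no] [AP [Adj ancient] [AP [Adj ancient] [AP [Adj clever]]]] [N bridge]]]]
No rule offers an alternative attachment or grouping for any span, so this is the only derivation.

1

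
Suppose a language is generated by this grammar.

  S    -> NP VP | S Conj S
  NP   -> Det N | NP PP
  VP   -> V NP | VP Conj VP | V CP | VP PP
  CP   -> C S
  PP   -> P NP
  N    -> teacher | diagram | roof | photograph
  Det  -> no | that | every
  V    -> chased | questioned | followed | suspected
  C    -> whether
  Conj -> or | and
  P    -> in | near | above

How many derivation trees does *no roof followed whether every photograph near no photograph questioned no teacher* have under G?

[S [NP [Det no] [N roof]] [VP [V followed] [CP [C whether] [S [NP [NP [Det every] [N photograph]] [PP [P near] [NP [Det no] [N photograph]]]] [VP [V questioned] [NP [Det no] [N teacher]]]]]]]
No rule offers an alternative attachment or grouping for any span, so this is the only derivation.

1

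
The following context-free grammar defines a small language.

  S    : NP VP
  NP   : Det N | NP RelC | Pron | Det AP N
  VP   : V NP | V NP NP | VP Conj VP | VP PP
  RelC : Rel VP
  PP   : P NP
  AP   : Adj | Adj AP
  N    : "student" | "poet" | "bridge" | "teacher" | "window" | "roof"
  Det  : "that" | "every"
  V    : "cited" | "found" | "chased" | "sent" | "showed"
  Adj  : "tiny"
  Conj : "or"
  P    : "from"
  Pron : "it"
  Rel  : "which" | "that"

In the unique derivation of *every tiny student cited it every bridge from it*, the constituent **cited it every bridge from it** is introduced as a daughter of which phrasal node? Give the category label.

[S [NP [Det every] [AP [Adj tiny]] [N student]] [VP [VP [V cited] [NP [Pron it]] [NP [Det every] [N bridge]]] [PP [P from] [NP [Pron it]]]]]
The span 'cited it every bridge from it' is the VP node built by VP → VP PP.
Its mother is the S built by S → NP VP.

S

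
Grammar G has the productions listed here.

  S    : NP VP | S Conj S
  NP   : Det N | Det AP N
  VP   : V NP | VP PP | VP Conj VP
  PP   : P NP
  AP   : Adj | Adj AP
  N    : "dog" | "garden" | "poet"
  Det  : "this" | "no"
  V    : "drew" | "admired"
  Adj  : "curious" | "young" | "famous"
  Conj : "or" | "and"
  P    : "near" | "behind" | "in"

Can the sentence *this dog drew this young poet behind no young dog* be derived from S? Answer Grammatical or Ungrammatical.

Grammatical

S
  NP
    Det: this
    N: dog
  VP
    VP
      V: drew
      NP
        Det: this
        AP
          Adj: young
        N: poet
    PP
      P: behind
      NP
        Det: no
        AP
          Adj: young
        N: dog
Every word is introduced by a lexical rule and the phrasal rules combine the resulting categories into a single S.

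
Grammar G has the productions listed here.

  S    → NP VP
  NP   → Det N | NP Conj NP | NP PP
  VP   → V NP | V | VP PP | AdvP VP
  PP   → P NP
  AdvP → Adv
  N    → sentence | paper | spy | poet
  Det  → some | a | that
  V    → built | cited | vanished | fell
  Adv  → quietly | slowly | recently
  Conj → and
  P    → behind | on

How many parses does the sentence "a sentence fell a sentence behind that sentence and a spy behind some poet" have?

Two of the 10 distinct bracketings:
[S [NP [Det a] [N sentence]] [VP [V fell] [NP [NP [NP [Det a] [N sentence]] [PP [P behind] [NP [Det that] [N sentence]]]] [Conj and] [NP [NP [Det a] [N spy]] [PP [P behind] [NP [Det some] [N poet]]]]]]]
[S [NP [Det a] [N sentence]] [VP [V fell] [NP [NP [Det a] [N sentence]] [PP [P behind] [NP [NP [Det that] [N sentence]] [Conj and] [NP [NP [Det a] [N spy]] [PP [P behind] [NP [Det some] [N poet]]]]]]]]]
The trees differ in how a recursive rule is bracketed over the same span.

10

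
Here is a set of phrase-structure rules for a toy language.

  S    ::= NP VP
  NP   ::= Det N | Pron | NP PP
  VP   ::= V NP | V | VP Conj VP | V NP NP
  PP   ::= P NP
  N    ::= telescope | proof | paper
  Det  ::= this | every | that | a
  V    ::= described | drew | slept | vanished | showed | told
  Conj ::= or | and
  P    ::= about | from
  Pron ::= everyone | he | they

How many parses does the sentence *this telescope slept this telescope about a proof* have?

1

[S [NP [Det this] [N telescope]] [VP [V slept] [NP [NP [Det this] [N telescope]] [PP [P about] [NP [Det a] [N proof]]]]]]
No rule offers an alternative attachment or grouping for any span, so this is the only derivation.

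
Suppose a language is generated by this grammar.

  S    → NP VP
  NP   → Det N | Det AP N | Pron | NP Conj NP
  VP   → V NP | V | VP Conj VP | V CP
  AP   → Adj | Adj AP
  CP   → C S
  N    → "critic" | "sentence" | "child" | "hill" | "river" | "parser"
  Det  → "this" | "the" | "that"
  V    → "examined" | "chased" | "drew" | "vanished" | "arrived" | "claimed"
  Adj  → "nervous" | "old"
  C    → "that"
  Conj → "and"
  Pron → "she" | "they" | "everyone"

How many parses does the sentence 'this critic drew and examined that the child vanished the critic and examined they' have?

3

Two of the 3 distinct bracketings:
[S [NP [Det this] [N critic]] [VP [VP [V drew]] [Conj and] [VP [VP [V examined] [CP [C that] [S [NP [Det the] [N child]] [VP [V vanished] [NP [Det the] [N critic]]]]]] [Conj and] [VP [V examined] [NP [Pron they]]]]]]
[S [NP [Det this] [N critic]] [VP [VP [V drew]] [Conj and] [VP [V examined] [CP [C that] [S [NP [Det the] [N child]] [VP [VP [V vanished] [NP [Det the] [N critic]]] [Conj and] [VP [V examined] [NP [Pron they]]]]]]]]]
The trees differ in how a recursive rule is bracketed over the same span.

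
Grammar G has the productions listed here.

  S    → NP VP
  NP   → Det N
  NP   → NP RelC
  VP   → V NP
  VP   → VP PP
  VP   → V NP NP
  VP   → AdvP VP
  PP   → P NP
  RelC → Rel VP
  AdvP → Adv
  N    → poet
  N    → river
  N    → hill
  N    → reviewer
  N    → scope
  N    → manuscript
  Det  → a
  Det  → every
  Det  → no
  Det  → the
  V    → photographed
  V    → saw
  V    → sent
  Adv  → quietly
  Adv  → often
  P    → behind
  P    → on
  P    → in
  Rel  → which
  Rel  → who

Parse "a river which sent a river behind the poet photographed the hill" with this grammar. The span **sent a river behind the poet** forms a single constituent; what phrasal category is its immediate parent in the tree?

RelC

S
  NP
    NP
      Det: a
      N: river
    RelC
      Rel: which
      VP
        VP
          V: sent
          NP
            Det: a
            N: river
        PP
          P: behind
          NP
            Det: the
            N: poet
  VP
    V: photographed
    NP
      Det: the
      N: hill
The span 'sent a river behind the poet' is the VP node built by VP → VP PP.
Its mother is the RelC built by RelC → Rel VP.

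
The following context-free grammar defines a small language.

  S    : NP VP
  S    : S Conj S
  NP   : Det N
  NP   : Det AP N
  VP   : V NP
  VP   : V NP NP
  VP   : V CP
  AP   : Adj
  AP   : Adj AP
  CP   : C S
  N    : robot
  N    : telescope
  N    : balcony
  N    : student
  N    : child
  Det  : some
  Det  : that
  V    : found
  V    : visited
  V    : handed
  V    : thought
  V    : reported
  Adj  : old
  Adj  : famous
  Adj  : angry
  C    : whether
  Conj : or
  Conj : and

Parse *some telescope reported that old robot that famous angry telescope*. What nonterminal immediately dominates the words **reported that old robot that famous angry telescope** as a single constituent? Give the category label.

S
  NP
    Det: some
    N: telescope
  VP
    V: reported
    NP
      Det: that
      AP
        Adj: old
      N: robot
    NP
      Det: that
      AP
        Adj: famous
        AP
          Adj: angry
      N: telescope
The span 'reported that old robot that famous angry telescope' is the VP node built by VP → V NP NP.

VP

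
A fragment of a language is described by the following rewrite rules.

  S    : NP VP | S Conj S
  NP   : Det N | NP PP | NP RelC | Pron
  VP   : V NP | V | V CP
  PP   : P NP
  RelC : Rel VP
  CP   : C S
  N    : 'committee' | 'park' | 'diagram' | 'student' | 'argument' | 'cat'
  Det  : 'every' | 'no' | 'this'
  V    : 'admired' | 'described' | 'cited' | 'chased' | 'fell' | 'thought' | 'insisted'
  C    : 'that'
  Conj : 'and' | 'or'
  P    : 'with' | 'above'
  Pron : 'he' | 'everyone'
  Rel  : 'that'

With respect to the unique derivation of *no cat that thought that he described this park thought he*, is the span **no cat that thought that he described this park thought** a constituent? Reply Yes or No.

No

[S [NP [NP [Det no] [N cat]] [RelC [Rel that] [VP [V thought] [CP [C that] [S [NP [Pron he]] [VP [V described] [NP [Det this] [N park]]]]]]]] [VP [V thought] [NP [Pron he]]]]
The smallest constituent containing 'no cat that thought that he described this park thought' is the S spanning 'no cat that thought that he described this park thought he'; no single node in the tree dominates exactly the given words.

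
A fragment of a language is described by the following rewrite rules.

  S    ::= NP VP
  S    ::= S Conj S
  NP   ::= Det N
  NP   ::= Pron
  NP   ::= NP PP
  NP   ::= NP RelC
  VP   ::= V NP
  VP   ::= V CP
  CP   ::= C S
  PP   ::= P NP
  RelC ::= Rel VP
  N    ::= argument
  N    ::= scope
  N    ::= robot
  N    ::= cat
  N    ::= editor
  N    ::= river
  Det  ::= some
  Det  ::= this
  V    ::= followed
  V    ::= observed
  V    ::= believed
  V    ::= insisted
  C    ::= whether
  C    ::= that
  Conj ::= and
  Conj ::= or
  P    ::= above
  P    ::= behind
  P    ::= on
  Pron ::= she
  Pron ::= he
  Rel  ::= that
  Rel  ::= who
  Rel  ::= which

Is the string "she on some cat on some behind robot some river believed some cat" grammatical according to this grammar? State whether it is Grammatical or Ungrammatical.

A Det word can never sit immediately before a P word in any string this grammar generates, so the substring 'some behind' rules out a derivation.

Ungrammatical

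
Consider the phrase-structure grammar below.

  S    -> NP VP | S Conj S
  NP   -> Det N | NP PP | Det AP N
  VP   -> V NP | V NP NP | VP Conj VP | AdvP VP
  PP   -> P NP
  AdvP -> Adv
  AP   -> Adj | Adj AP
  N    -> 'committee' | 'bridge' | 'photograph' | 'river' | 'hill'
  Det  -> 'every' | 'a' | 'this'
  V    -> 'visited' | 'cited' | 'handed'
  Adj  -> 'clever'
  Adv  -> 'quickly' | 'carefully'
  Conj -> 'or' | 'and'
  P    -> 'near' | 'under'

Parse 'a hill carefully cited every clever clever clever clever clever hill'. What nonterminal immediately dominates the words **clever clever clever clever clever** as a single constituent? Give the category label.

AP

[S [NP [Det a] [N hill]] [VP [AdvP [Adv carefully]] [VP [V cited] [NP [Det every] [AP [Adj clever] [AP [Adj clever] [AP [Adj clever] [AP [Adj clever] [AP [Adj clever]]]]]] [N hill]]]]]
The span 'clever clever clever clever clever' is the AP node built by AP → Adj AP.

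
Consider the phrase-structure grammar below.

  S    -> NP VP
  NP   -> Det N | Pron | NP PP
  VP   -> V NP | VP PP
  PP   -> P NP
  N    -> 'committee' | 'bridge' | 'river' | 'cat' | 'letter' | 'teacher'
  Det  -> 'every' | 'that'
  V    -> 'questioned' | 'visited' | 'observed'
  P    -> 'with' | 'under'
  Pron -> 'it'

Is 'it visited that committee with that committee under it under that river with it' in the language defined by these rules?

S
  NP
    Pron: it
  VP
    V: visited
    NP
      NP
        Det: that
        N: committee
      PP
        P: with
        NP
          NP
            Det: that
            N: committee
          PP
            P: under
            NP
              NP
                Pron: it
              PP
                P: under
                NP
                  NP
                    Det: that
                    N: river
                  PP
                    P: with
                    NP
                      Pron: it
The bracketing above is licensed at every node by one of the given productions, with S at the root.

Grammatical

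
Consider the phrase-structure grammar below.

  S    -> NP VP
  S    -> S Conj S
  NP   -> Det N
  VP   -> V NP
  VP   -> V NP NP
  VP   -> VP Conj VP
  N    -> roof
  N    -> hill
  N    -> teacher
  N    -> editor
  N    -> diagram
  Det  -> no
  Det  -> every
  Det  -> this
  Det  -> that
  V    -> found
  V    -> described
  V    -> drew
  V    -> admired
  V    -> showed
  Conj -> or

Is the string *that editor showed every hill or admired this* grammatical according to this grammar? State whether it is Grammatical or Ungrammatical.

For S → NP VP, the only prefix that parses as NP is 'that editor', but the remainder 'showed every hill or admired this' is not a VP under these rules. The alternative S rule S → S Conj S likewise has no satisfying split.

Ungrammatical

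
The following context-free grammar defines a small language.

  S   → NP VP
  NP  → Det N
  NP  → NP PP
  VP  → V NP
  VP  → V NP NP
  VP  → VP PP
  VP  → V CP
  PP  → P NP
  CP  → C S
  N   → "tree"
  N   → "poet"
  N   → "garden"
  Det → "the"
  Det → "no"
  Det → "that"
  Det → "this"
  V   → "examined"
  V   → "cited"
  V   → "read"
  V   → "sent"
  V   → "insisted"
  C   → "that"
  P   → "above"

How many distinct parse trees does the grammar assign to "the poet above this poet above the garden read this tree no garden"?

2

The two bracketings:
[S [NP [NP [Det the] [N poet]] [PP [P above] [NP [NP [Det this] [N poet]] [PP [P above] [NP [Det the] [N garden]]]]]] [VP [V read] [NP [Det this] [N tree]] [NP [Det no] [N garden]]]]
[S [NP [NP [NP [Det the] [N poet]] [PP [P above] [NP [Det this] [N poet]]]] [PP [P above] [NP [Det the] [N garden]]]] [VP [V read] [NP [Det this] [N tree]] [NP [Det no] [N garden]]]]
The trees differ in how a recursive rule is bracketed over the same span.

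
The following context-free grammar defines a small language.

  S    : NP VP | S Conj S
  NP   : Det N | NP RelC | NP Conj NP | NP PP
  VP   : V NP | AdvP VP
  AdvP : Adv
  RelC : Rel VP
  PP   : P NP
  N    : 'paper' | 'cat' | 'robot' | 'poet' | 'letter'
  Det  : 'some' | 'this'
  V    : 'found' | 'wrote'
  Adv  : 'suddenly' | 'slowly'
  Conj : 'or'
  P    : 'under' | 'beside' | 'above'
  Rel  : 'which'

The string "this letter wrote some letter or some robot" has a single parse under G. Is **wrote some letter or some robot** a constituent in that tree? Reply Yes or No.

[S [NP [Det this] [N letter]] [VP [V wrote] [NP [NP [Det some] [N letter]] [Conj or] [NP [Det some] [N robot]]]]]
The words 'wrote some letter or some robot' are exhaustively dominated by a single VP node (built by VP → V NP), so they form a constituent.

Yes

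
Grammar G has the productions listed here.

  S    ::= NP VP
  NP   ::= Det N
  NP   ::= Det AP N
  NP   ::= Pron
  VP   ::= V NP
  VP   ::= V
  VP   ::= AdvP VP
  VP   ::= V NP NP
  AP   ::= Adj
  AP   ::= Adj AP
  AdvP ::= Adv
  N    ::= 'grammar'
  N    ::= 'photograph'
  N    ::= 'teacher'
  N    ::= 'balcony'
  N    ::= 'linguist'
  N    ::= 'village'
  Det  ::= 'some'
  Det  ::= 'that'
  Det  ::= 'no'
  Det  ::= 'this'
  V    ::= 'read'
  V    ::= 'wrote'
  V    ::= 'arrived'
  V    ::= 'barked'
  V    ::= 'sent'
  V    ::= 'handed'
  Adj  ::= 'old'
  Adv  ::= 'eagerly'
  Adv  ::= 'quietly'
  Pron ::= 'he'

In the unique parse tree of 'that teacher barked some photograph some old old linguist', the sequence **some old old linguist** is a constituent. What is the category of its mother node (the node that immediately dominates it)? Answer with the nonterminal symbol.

VP

S
  NP
    Det: that
    N: teacher
  VP
    V: barked
    NP
      Det: some
      N: photograph
    NP
      Det: some
      AP
        Adj: old
        AP
          Adj: old
      N: linguist
The span 'some old old linguist' is the NP node built by NP → Det AP N.
Its mother is the VP built by VP → V NP NP.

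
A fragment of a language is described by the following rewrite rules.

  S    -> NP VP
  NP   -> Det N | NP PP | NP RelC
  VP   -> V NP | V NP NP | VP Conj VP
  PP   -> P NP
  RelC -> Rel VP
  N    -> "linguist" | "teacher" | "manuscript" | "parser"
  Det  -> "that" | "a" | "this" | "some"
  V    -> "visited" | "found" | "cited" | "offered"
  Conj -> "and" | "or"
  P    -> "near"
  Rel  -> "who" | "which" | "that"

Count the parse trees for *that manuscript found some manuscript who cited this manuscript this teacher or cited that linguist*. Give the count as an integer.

3

Two of the 3 distinct bracketings:
[S [NP [Det that] [N manuscript]] [VP [V found] [NP [NP [Det some] [N manuscript]] [RelC [Rel who] [VP [VP [V cited] [NP [Det this] [N manuscript]] [NP [Det this] [N teacher]]] [Conj or] [VP [V cited] [NP [Det that] [N linguist]]]]]]]]
[S [NP [Det that] [N manuscript]] [VP [VP [V found] [NP [NP [Det some] [N manuscript]] [RelC [Rel who] [VP [V cited] [NP [Det this] [N manuscript]] [NP [Det this] [N teacher]]]]]] [Conj or] [VP [V cited] [NP [Det that] [N linguist]]]]]
The trees differ in how a recursive rule is bracketed over the same span.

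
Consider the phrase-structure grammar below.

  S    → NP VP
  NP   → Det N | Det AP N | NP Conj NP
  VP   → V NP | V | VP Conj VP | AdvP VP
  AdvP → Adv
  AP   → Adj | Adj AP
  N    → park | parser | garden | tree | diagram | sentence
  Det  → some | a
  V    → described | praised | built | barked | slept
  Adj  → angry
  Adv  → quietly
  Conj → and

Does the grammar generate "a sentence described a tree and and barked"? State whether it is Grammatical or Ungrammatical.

Ungrammatical

A Conj word can never sit immediately before a Conj word in any string this grammar generates, so the substring 'and and' rules out a derivation.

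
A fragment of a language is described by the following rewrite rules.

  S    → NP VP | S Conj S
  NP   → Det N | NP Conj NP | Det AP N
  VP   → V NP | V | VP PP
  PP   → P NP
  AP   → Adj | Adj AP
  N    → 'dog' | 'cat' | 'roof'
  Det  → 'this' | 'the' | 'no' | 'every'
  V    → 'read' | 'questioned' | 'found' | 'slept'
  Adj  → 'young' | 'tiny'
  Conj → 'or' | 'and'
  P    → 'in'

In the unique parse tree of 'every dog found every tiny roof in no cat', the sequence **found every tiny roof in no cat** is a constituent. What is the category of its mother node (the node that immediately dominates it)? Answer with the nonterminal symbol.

S

[S [NP [Det every] [N dog]] [VP [VP [V found] [NP [Det every] [AP [Adj tiny]] [N roof]]] [PP [P in] [NP [Det no] [N cat]]]]]
The span 'found every tiny roof in no cat' is the VP node built by VP → VP PP.
Its mother is the S built by S → NP VP.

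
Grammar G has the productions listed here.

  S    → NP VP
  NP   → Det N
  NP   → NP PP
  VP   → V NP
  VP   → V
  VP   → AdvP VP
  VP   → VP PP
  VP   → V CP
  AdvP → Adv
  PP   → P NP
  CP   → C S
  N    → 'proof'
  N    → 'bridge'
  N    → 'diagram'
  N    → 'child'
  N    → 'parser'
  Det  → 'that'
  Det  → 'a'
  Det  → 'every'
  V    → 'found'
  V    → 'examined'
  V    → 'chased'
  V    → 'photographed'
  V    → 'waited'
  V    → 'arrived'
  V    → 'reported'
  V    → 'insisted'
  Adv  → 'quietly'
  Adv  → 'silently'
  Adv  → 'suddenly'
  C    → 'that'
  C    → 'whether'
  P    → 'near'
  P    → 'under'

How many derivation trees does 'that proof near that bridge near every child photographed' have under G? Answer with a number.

2

The two bracketings:
[S [NP [NP [Det that] [N proof]] [PP [P near] [NP [NP [Det that] [N bridge]] [PP [P near] [NP [Det every] [N child]]]]]] [VP [V photographed]]]
[S [NP [NP [NP [Det that] [N proof]] [PP [P near] [NP [Det that] [N bridge]]]] [PP [P near] [NP [Det every] [N child]]]] [VP [V photographed]]]
The trees differ in how a recursive rule is bracketed over the same span.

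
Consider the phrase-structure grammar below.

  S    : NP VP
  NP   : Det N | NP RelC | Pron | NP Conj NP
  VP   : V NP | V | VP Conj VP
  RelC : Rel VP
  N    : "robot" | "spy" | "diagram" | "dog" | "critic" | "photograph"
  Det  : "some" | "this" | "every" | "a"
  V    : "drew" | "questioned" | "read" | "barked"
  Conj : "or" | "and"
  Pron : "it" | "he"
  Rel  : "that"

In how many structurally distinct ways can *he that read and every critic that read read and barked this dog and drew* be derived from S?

Two of the 4 distinct bracketings:
[S [NP [NP [NP [NP [Pron he]] [RelC [Rel that] [VP [V read]]]] [Conj and] [NP [Det every] [N critic]]] [RelC [Rel that] [VP [V read]]]] [VP [VP [V read]] [Conj and] [VP [VP [V barked] [NP [Det this] [N dog]]] [Conj and] [VP [V drew]]]]]
[S [NP [NP [NP [NP [Pron he]] [RelC [Rel that] [VP [V read]]]] [Conj and] [NP [Det every] [N critic]]] [RelC [Rel that] [VP [V read]]]] [VP [VP [VP [V read]] [Conj and] [VP [V barked] [NP [Det this] [N dog]]]] [Conj and] [VP [V drew]]]]
The trees differ in how a recursive rule is bracketed over the same span.

4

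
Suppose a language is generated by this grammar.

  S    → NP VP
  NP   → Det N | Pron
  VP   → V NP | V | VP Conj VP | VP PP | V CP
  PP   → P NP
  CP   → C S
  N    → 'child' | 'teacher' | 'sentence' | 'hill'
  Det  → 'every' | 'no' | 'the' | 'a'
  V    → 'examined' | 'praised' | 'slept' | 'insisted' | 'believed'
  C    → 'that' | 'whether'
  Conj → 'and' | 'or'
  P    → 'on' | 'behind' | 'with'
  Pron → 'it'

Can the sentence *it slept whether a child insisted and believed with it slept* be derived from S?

For S → NP VP, the only prefix that parses as NP is 'it', but the remainder 'slept whether a child insisted and believed with it slept' is not a VP under these rules.

Ungrammatical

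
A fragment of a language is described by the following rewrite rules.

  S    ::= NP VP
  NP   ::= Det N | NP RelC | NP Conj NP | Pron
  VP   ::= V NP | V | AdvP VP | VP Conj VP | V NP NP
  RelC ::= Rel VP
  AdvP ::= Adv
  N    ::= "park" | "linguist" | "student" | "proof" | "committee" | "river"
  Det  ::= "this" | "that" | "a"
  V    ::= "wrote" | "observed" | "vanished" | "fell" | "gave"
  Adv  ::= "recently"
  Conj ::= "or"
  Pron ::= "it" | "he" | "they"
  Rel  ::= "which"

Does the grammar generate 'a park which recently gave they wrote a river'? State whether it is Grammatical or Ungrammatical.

Grammatical

[S [NP [NP [Det a] [N park]] [RelC [Rel which] [VP [AdvP [Adv recently]] [VP [V gave] [NP [Pron they]]]]]] [VP [V wrote] [NP [Det a] [N river]]]]
Each bracket corresponds to one application of a listed rule, so the string is derivable from S.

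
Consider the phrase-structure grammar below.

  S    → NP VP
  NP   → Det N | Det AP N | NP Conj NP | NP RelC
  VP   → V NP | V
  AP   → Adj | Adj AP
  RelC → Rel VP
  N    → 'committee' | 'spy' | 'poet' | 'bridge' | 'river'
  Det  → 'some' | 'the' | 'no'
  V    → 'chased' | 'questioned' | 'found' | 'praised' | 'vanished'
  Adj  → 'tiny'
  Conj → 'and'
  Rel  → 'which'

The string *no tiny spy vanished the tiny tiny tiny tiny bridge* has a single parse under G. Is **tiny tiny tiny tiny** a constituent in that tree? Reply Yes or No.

[S [NP [Det no] [AP [Adj tiny]] [N spy]] [VP [V vanished] [NP [Det the] [AP [Adj tiny] [AP [Adj tiny] [AP [Adj tiny] [AP [Adj tiny]]]]] [N bridge]]]]
The words 'tiny tiny tiny tiny' are exhaustively dominated by a single AP node (built by AP → Adj AP), so they form a constituent.

Yes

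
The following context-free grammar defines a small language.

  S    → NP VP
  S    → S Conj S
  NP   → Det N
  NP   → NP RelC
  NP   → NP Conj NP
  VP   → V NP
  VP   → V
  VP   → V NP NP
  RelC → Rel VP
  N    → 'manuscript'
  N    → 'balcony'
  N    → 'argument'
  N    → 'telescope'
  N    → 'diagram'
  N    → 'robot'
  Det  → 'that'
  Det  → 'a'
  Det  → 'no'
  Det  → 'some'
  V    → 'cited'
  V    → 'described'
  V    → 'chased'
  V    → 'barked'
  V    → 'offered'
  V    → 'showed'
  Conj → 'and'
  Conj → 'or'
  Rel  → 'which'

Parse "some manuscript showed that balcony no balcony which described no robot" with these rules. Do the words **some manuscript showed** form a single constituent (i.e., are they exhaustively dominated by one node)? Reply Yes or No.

No

[S [NP [Det some] [N manuscript]] [VP [V showed] [NP [Det that] [N balcony]] [NP [NP [Det no] [N balcony]] [RelC [Rel which] [VP [V described] [NP [Det no] [N robot]]]]]]]
The smallest constituent containing 'some manuscript showed' is the S spanning 'some manuscript showed that balcony no balcony which described no robot'; no single node in the tree dominates exactly the given words.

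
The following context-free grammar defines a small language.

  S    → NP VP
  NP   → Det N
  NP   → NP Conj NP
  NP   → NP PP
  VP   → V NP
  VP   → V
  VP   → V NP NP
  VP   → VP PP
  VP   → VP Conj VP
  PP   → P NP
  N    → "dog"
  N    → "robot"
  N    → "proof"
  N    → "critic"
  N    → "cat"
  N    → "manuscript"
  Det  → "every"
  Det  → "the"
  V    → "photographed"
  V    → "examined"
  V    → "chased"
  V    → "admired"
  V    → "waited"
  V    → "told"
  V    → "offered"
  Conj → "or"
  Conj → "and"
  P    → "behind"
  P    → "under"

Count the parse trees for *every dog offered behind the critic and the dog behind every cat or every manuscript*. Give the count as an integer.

Two of the 6 distinct bracketings:
[S [NP [Det every] [N dog]] [VP [VP [V offered]] [PP [P behind] [NP [NP [Det the] [N critic]] [Conj and] [NP [NP [NP [Det the] [N dog]] [PP [P behind] [NP [Det every] [N cat]]]] [Conj or] [NP [Det every] [N manuscript]]]]]]]
[S [NP [Det every] [N dog]] [VP [VP [V offered]] [PP [P behind] [NP [NP [Det the] [N critic]] [Conj and] [NP [NP [Det the] [N dog]] [PP [P behind] [NP [NP [Det every] [N cat]] [Conj or] [NP [Det every] [N manuscript]]]]]]]]]
The trees differ in how a recursive rule is bracketed over the same span.

6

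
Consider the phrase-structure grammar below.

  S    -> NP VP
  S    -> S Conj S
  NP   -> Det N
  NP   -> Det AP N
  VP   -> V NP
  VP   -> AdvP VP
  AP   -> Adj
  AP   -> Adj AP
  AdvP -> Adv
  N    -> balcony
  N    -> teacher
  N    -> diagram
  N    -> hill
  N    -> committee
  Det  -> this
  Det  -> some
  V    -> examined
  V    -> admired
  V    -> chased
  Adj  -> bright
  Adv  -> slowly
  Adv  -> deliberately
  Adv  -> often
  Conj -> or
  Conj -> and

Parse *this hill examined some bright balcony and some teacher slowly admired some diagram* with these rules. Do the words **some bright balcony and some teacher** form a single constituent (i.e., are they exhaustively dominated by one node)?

No

[S [S [NP [Det this] [N hill]] [VP [V examined] [NP [Det some] [AP [Adj bright]] [N balcony]]]] [Conj and] [S [NP [Det some] [N teacher]] [VP [AdvP [Adv slowly]] [VP [V admired] [NP [Det some] [N diagram]]]]]]
The smallest constituent containing 'some bright balcony and some teacher' is the S spanning 'this hill examined some bright balcony and some teacher slowly admired some diagram'; no single node in the tree dominates exactly the given words.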